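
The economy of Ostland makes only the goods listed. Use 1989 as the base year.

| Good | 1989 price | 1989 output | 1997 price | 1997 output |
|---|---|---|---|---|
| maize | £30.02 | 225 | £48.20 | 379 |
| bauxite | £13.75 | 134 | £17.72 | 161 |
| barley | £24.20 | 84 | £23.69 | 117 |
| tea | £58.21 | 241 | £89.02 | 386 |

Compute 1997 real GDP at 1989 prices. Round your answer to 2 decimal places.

£38891.79

Real GDP 1997 = Σ (p_1989 × q_1997) = 30.02·379 + 13.75·161 + 24.20·117 + 58.21·386 = 38891.79.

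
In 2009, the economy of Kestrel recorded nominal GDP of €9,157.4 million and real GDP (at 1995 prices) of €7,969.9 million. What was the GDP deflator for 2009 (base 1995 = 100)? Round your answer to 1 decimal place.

114.9

GDP deflator = (Nominal / Real) × 100 = 9157.4 / 7969.9 × 100 = 114.90.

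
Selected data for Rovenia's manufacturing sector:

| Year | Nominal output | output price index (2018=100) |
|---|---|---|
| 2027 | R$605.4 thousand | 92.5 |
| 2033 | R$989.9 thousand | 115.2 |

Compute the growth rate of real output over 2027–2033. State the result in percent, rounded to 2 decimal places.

31.29%

Deflate each year: 2027 → 605.4/0.925 = 654.49; 2033 → 989.9/1.152 = 859.29.
So real output changed by 859.29/654.49 − 1 = 0.3129, i.e. 31.29%.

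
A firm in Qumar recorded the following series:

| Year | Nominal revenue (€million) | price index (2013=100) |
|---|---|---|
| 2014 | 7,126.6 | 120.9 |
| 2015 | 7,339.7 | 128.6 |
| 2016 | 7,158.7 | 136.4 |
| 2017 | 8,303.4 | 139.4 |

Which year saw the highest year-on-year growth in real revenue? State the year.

2017

2015: real = 7339.7/1.286 = 5707.39; growth vs 2014 (5894.62) = -3.18%.
2016: real = 7158.7/1.364 = 5248.31; growth vs 2015 (5707.39) = -8.04%.
2017: real = 8303.4/1.394 = 5956.53; growth vs 2016 (5248.31) = 13.49%.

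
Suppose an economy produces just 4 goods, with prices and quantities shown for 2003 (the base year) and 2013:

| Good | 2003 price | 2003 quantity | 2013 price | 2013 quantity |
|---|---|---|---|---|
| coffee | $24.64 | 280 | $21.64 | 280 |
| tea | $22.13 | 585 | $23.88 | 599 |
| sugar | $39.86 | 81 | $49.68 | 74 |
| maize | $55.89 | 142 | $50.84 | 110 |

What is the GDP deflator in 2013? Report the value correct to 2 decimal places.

Nominal GDP 2013 = 21.64·280 + 23.88·599 + 49.68·74 + 50.84·110 = 29632.04.
Real GDP 2013 (at 2003 prices) = 24.64·280 + 22.13·599 + 39.86·74 + 55.89·110 = 29252.61.
Deflator = Nominal/Real × 100 = 29632.04/29252.61 × 100 = 101.297.

101.30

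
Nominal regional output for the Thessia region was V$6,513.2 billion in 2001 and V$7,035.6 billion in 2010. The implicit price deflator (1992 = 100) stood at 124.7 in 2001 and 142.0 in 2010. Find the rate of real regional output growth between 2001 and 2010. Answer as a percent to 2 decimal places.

Deflate each year: 2001 → 6513.2/1.247 = 5223.10; 2010 → 7035.6/1.420 = 4954.65.
So real regional output changed by 4954.65/5223.10 − 1 = -0.0514, i.e. -5.14%.

-5.14%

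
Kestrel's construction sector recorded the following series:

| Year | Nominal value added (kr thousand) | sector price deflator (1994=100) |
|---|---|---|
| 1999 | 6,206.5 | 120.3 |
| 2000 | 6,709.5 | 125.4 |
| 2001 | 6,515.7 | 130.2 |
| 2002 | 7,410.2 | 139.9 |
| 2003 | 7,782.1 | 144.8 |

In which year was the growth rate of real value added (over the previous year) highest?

2002

2000: real = 6709.5/1.254 = 5350.48; growth vs 1999 (5159.19) = 3.71%.
2001: real = 6515.7/1.302 = 5004.38; growth vs 2000 (5350.48) = -6.47%.
2002: real = 7410.2/1.399 = 5296.78; growth vs 2001 (5004.38) = 5.84%.
2003: real = 7782.1/1.448 = 5374.38; growth vs 2002 (5296.78) = 1.47%.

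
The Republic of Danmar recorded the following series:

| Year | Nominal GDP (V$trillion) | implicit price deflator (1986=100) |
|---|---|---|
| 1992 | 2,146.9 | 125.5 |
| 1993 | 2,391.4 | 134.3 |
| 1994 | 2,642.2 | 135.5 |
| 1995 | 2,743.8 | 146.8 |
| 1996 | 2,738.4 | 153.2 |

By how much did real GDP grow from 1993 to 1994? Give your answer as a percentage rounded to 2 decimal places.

9.51%

Real GDP 1993 = 2391.4/1.343 = 1780.64.
Real GDP 1994 = 2642.2/1.355 = 1949.96.
Change = 1949.96/1780.64 − 1 = 0.0951.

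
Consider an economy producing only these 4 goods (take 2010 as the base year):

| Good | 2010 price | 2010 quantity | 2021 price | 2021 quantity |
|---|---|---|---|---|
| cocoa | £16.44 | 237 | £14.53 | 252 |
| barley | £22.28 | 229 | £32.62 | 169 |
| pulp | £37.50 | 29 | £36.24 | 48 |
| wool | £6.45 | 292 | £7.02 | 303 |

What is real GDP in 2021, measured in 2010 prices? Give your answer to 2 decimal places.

£11662.55

Real GDP 2021 = Σ (p_2010 × q_2021) = 16.44·252 + 22.28·169 + 37.50·48 + 6.45·303 = 11662.55.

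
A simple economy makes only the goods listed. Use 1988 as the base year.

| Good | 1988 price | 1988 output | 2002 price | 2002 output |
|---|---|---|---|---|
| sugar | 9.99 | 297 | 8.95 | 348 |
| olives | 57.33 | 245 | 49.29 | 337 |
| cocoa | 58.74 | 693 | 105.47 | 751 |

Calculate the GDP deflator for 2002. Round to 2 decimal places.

Nominal GDP 2002 = 8.95·348 + 49.29·337 + 105.47·751 = 98933.30.
Real GDP 2002 (at 1988 prices) = 9.99·348 + 57.33·337 + 58.74·751 = 66910.47.
Deflator = Nominal/Real × 100 = 98933.30/66910.47 × 100 = 147.859.

147.86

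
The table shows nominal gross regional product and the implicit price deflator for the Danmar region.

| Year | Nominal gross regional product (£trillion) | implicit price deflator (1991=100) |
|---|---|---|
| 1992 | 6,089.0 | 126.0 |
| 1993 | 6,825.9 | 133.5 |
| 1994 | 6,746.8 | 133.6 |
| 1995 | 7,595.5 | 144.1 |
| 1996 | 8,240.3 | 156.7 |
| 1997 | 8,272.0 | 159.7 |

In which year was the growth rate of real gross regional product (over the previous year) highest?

1993: real = 6825.9/1.335 = 5113.03; growth vs 1992 (4832.54) = 5.80%.
1994: real = 6746.8/1.336 = 5050.00; growth vs 1993 (5113.03) = -1.23%.
1995: real = 7595.5/1.441 = 5270.99; growth vs 1994 (5050.00) = 4.38%.
1996: real = 8240.3/1.567 = 5258.65; growth vs 1995 (5270.99) = -0.23%.
1997: real = 8272.0/1.597 = 5179.71; growth vs 1996 (5258.65) = -1.50%.

1993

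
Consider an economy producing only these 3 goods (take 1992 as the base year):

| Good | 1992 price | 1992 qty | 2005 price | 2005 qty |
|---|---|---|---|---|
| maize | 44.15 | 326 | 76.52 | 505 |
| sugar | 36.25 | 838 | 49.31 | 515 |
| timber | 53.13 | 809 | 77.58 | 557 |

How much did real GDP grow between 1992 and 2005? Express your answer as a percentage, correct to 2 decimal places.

Real GDP 1992 = Nominal GDP 1992 = 44.15·326 + 36.25·838 + 53.13·809 = 87752.57.
Real GDP 2005 (at 1992 prices) = 44.15·505 + 36.25·515 + 53.13·557 = 70557.91.
Real growth = 70557.91/87752.57 − 1 = -0.1959.

-19.59%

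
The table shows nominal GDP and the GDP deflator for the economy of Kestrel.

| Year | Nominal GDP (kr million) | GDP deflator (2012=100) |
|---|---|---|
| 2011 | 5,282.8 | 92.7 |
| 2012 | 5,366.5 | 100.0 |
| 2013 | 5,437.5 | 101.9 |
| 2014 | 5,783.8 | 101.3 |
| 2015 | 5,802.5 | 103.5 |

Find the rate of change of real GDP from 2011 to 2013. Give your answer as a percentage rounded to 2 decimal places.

Real GDP 2011 = 5282.8/0.927 = 5698.81.
Real GDP 2013 = 5437.5/1.019 = 5336.11.
Change = 5336.11/5698.81 − 1 = -0.0636.

-6.36%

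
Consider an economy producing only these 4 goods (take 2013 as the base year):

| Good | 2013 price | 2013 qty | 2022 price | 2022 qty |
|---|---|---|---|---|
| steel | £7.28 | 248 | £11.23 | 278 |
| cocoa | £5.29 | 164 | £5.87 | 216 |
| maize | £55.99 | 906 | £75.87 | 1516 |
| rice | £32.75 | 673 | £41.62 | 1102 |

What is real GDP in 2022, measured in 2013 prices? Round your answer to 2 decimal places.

Real GDP 2022 = Σ (p_2013 × q_2022) = 7.28·278 + 5.29·216 + 55.99·1516 + 32.75·1102 = 124137.82.

£124137.82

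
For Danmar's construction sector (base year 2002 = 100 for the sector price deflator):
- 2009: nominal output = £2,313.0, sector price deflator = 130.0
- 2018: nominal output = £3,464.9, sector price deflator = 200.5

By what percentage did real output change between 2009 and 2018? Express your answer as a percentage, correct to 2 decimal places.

-2.87%

Real output 2009 = 2313.0 / 1.300 = 1779.23.
Real output 2018 = 3464.9 / 2.005 = 1728.13.
Real growth = 1728.13 / 1779.23 − 1 = -0.0287.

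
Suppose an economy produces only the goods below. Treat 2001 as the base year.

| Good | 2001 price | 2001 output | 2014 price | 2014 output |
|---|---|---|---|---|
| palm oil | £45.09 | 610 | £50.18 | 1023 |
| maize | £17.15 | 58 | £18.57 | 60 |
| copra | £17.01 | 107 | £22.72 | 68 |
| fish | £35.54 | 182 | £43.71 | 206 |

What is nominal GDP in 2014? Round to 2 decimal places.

£62997.56

Nominal GDP 2014 = Σ (p_2014 × q_2014) = 50.18·1023 + 18.57·60 + 22.72·68 + 43.71·206 = 62997.56.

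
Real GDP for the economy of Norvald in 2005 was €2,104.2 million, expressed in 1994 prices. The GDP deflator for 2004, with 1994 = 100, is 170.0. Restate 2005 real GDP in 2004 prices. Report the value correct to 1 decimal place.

Real GDP in 2004 prices = Real GDP in 1994 prices × (P_2004/P_1994) = 2104.2 × 1.700 = 3577.14.

€3,577.1 million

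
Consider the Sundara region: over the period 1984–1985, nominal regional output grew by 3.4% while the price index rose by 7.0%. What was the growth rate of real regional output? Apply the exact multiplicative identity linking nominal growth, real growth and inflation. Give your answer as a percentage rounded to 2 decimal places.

-3.36%

(1 + g_nom) = (1 + g_real)(1 + π), so g_real = 1.0340 / 1.0700 − 1 = -0.03364.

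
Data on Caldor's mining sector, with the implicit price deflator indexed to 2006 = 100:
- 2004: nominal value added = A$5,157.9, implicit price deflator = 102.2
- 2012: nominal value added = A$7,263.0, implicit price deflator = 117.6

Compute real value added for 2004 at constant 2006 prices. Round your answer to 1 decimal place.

A$5,046.9

Real value added = Nominal / (implicit price deflator/100) = 5157.9 / 1.022 = 5046.87.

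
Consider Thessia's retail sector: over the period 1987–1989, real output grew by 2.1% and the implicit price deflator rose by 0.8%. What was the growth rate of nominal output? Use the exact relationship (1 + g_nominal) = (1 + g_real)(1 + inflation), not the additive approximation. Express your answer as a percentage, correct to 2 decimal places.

(1 + g_nom) = (1 + g_real)(1 + π) = 1.0210 × 1.0080 = 1.02917.

2.92%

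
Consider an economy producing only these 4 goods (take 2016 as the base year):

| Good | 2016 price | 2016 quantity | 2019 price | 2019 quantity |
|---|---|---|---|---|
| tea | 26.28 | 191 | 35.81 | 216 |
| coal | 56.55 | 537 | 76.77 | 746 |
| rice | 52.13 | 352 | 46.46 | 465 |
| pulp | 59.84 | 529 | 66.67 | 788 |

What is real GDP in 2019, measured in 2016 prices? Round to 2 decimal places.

119257.15

Real GDP 2019 = Σ (p_2016 × q_2019) = 26.28·216 + 56.55·746 + 52.13·465 + 59.84·788 = 119257.15.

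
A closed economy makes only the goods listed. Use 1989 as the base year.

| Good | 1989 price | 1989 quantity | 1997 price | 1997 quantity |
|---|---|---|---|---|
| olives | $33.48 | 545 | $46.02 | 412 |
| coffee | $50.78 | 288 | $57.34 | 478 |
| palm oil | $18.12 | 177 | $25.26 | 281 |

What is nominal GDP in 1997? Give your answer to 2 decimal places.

Nominal GDP 1997 = Σ (p_1997 × q_1997) = 46.02·412 + 57.34·478 + 25.26·281 = 53466.82.

$53466.82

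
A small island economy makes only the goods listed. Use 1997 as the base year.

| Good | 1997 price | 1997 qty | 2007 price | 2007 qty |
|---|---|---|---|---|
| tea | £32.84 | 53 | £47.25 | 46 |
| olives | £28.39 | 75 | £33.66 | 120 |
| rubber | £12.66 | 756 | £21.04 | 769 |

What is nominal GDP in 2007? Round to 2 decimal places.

Nominal GDP 2007 = Σ (p_2007 × q_2007) = 47.25·46 + 33.66·120 + 21.04·769 = 22392.46.

£22392.46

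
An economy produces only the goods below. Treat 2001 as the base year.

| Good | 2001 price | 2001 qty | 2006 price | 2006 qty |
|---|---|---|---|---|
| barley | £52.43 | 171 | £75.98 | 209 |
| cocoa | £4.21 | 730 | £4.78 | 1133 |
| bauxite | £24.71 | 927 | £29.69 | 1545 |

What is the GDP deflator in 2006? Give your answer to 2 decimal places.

Nominal GDP 2006 = 75.98·209 + 4.78·1133 + 29.69·1545 = 67166.61.
Real GDP 2006 (at 2001 prices) = 52.43·209 + 4.21·1133 + 24.71·1545 = 53904.75.
Deflator = Nominal/Real × 100 = 67166.61/53904.75 × 100 = 124.602.

124.60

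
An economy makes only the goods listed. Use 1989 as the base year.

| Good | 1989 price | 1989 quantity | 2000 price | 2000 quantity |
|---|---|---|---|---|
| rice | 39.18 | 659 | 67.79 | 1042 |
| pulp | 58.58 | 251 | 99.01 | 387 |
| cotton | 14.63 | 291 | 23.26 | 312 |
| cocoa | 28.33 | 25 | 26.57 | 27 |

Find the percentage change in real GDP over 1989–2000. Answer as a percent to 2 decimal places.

Real GDP 1989 = Nominal GDP 1989 = 39.18·659 + 58.58·251 + 14.63·291 + 28.33·25 = 45488.78.
Real GDP 2000 (at 1989 prices) = 39.18·1042 + 58.58·387 + 14.63·312 + 28.33·27 = 68825.49.
Real growth = 68825.49/45488.78 − 1 = 0.5130.

51.30%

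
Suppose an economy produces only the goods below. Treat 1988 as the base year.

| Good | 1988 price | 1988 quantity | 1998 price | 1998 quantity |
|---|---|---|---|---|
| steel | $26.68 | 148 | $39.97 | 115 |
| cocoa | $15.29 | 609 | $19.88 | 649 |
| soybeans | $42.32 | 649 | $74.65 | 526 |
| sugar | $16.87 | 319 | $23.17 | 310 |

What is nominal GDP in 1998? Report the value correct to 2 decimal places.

Nominal GDP 1998 = Σ (p_1998 × q_1998) = 39.97·115 + 19.88·649 + 74.65·526 + 23.17·310 = 63947.27.

$63947.27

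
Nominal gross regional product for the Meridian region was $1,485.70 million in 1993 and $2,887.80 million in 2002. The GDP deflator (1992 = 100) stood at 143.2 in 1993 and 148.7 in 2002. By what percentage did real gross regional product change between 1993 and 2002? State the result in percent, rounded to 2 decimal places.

Real gross regional product 1993 = 1485.70 / 1.432 = 1037.50.
Real gross regional product 2002 = 2887.80 / 1.487 = 1942.03.
Real growth = 1942.03 / 1037.50 − 1 = 0.8718.

87.18%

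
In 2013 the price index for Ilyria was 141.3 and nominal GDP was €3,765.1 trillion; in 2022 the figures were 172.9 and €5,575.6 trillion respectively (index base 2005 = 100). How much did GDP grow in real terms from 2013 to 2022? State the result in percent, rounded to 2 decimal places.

21.02%

Deflate each year: 2013 → 3765.1/1.413 = 2664.61; 2022 → 5575.6/1.729 = 3224.75.
So real GDP changed by 3224.75/2664.61 − 1 = 0.2102, i.e. 21.02%.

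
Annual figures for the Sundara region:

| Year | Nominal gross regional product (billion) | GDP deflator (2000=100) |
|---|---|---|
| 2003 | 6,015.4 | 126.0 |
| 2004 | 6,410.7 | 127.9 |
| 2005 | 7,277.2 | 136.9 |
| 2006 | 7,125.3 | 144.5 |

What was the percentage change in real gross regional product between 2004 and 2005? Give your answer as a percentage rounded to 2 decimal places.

6.05%

Real gross regional product 2004 = 6410.7/1.279 = 5012.28.
Real gross regional product 2005 = 7277.2/1.369 = 5315.70.
Change = 5315.70/5012.28 − 1 = 0.0605.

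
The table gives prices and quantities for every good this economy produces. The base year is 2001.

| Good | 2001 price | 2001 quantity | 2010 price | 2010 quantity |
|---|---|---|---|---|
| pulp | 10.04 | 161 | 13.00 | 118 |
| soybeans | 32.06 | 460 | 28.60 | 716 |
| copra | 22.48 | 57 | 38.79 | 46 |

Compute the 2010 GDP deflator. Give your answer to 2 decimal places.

Nominal GDP 2010 = 13.00·118 + 28.60·716 + 38.79·46 = 23795.94.
Real GDP 2010 (at 2001 prices) = 10.04·118 + 32.06·716 + 22.48·46 = 25173.76.
Deflator = Nominal/Real × 100 = 23795.94/25173.76 × 100 = 94.527.

94.53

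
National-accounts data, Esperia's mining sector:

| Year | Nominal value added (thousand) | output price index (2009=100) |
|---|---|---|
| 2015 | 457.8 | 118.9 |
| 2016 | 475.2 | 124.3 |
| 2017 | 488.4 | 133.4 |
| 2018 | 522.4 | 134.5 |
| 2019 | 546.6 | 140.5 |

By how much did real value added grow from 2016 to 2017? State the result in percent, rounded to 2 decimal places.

-4.23%

Real value added 2016 = 475.2/1.243 = 382.30.
Real value added 2017 = 488.4/1.334 = 366.12.
Change = 366.12/382.30 − 1 = -0.0423.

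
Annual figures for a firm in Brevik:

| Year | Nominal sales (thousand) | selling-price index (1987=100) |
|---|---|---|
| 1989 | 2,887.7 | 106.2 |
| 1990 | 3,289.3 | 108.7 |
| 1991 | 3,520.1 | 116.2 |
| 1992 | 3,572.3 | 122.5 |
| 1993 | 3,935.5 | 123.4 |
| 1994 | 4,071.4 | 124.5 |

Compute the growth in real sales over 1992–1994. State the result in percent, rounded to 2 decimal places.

12.14%

Real sales 1992 = 3572.3/1.225 = 2916.16.
Real sales 1994 = 4071.4/1.245 = 3270.20.
Change = 3270.20/2916.16 − 1 = 0.1214.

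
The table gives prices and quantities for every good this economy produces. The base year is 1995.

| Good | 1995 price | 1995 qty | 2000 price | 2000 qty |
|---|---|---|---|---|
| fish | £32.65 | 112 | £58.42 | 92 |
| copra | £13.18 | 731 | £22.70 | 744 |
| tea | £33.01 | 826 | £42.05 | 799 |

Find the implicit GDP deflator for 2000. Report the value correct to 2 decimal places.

Nominal GDP 2000 = 58.42·92 + 22.70·744 + 42.05·799 = 55861.39.
Real GDP 2000 (at 1995 prices) = 32.65·92 + 13.18·744 + 33.01·799 = 39184.71.
Deflator = Nominal/Real × 100 = 55861.39/39184.71 × 100 = 142.559.

142.56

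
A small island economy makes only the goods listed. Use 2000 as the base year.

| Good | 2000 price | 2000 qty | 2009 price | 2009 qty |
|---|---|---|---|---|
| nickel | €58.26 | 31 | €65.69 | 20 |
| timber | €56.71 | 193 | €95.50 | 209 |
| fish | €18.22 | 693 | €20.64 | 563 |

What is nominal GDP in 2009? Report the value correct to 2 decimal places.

€32893.62

Nominal GDP 2009 = Σ (p_2009 × q_2009) = 65.69·20 + 95.50·209 + 20.64·563 = 32893.62.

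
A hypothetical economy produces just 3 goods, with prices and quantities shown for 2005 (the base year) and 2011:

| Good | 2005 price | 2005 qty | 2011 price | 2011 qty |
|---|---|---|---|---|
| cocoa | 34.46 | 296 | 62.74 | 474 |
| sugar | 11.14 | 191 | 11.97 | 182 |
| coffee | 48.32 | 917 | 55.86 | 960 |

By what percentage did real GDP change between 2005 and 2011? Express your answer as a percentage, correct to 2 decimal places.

Real GDP 2005 = Nominal GDP 2005 = 34.46·296 + 11.14·191 + 48.32·917 = 56637.34.
Real GDP 2011 (at 2005 prices) = 34.46·474 + 11.14·182 + 48.32·960 = 64748.72.
Real growth = 64748.72/56637.34 − 1 = 0.1432.

14.32%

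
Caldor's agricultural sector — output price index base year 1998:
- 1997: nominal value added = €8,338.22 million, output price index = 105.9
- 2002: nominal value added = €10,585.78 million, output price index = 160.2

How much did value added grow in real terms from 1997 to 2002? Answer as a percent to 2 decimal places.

Real value added 1997 = 8338.22 / 1.059 = 7873.67.
Real value added 2002 = 10585.78 / 1.602 = 6607.85.
Real growth = 6607.85 / 7873.67 − 1 = -0.1608.

-16.08%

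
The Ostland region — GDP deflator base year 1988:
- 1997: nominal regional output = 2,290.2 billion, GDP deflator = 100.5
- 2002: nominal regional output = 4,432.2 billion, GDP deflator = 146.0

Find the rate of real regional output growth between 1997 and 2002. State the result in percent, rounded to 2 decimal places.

33.22%

Deflate each year: 1997 → 2290.2/1.005 = 2278.81; 2002 → 4432.2/1.460 = 3035.75.
So real regional output changed by 3035.75/2278.81 − 1 = 0.3322, i.e. 33.22%.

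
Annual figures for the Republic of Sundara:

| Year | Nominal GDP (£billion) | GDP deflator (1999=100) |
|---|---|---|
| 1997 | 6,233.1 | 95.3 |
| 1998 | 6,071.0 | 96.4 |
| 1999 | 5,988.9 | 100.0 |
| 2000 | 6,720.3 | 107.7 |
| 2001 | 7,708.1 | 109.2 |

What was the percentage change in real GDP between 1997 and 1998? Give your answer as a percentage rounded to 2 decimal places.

-3.71%

Real GDP 1997 = 6233.1/0.953 = 6540.50.
Real GDP 1998 = 6071.0/0.964 = 6297.72.
Change = 6297.72/6540.50 − 1 = -0.0371.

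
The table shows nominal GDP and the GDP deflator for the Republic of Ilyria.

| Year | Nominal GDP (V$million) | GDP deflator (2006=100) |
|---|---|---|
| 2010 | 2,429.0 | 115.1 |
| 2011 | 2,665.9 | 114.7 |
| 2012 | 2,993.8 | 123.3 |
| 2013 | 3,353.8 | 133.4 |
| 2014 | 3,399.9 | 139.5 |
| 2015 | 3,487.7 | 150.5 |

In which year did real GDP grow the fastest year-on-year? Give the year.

2011

2011: real = 2665.9/1.147 = 2324.24; growth vs 2010 (2110.34) = 10.14%.
2012: real = 2993.8/1.233 = 2428.06; growth vs 2011 (2324.24) = 4.47%.
2013: real = 3353.8/1.334 = 2514.09; growth vs 2012 (2428.06) = 3.54%.
2014: real = 3399.9/1.395 = 2437.20; growth vs 2013 (2514.09) = -3.06%.
2015: real = 3487.7/1.505 = 2317.41; growth vs 2014 (2437.20) = -4.92%.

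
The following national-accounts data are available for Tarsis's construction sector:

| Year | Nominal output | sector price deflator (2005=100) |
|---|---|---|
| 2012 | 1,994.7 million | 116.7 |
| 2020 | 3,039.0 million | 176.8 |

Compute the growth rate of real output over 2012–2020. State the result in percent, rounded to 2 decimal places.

0.56%

Deflate each year: 2012 → 1994.7/1.167 = 1709.25; 2020 → 3039.0/1.768 = 1718.89.
So real output changed by 1718.89/1709.25 − 1 = 0.0056, i.e. 0.56%.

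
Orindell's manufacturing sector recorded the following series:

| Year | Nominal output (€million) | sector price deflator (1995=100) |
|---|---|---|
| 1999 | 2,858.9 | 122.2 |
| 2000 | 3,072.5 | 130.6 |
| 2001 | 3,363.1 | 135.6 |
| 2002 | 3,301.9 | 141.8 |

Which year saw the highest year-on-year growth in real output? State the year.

2001

2000: real = 3072.5/1.306 = 2352.60; growth vs 1999 (2339.53) = 0.56%.
2001: real = 3363.1/1.356 = 2480.16; growth vs 2000 (2352.60) = 5.42%.
2002: real = 3301.9/1.418 = 2328.56; growth vs 2001 (2480.16) = -6.11%.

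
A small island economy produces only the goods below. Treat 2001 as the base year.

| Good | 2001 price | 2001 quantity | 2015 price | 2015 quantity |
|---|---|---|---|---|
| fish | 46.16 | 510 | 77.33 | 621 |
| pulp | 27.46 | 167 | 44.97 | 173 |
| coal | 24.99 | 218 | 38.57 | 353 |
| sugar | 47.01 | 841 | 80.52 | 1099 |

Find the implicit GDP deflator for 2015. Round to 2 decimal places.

Nominal GDP 2015 = 77.33·621 + 44.97·173 + 38.57·353 + 80.52·1099 = 157908.43.
Real GDP 2015 (at 2001 prices) = 46.16·621 + 27.46·173 + 24.99·353 + 47.01·1099 = 93901.40.
Deflator = Nominal/Real × 100 = 157908.43/93901.40 × 100 = 168.164.

168.16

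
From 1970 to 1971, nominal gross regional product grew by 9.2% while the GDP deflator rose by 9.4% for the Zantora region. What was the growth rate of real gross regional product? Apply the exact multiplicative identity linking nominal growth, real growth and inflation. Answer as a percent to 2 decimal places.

(1 + g_nom) = (1 + g_real)(1 + π), so g_real = 1.0920 / 1.0940 − 1 = -0.00183.

-0.18%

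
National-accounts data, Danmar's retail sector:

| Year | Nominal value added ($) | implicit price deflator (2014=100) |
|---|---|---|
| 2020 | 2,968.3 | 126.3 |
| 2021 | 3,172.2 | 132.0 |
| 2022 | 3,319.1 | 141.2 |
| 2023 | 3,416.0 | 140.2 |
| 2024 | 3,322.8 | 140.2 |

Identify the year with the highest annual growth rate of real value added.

2021: real = 3172.2/1.320 = 2403.18; growth vs 2020 (2350.20) = 2.25%.
2022: real = 3319.1/1.412 = 2350.64; growth vs 2021 (2403.18) = -2.19%.
2023: real = 3416.0/1.402 = 2436.52; growth vs 2022 (2350.64) = 3.65%.
2024: real = 3322.8/1.402 = 2370.04; growth vs 2023 (2436.52) = -2.73%.

2023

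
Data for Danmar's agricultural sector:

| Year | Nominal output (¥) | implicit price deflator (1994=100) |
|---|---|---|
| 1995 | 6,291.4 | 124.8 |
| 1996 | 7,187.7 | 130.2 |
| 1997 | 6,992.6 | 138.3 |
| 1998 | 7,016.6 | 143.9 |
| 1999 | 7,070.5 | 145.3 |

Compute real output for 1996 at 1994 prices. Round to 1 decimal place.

Real output 1996 = 7187.7 / 1.302 = 5520.51.

¥5,520.5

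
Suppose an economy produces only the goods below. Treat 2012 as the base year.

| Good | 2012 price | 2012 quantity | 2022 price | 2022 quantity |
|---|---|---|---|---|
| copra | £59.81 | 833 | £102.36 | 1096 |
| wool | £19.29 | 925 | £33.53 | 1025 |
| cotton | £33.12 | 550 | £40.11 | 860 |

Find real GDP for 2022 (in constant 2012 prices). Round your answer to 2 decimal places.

£113807.21

Real GDP 2022 = Σ (p_2012 × q_2022) = 59.81·1096 + 19.29·1025 + 33.12·860 = 113807.21.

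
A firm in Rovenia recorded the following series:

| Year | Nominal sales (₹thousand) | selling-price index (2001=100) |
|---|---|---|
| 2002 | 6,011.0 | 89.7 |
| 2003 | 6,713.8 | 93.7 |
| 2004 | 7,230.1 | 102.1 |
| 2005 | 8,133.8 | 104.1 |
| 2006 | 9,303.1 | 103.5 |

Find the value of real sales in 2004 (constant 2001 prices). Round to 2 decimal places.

₹7,081.39 thousand

Real sales 2004 = 7230.1 / 1.021 = 7081.39.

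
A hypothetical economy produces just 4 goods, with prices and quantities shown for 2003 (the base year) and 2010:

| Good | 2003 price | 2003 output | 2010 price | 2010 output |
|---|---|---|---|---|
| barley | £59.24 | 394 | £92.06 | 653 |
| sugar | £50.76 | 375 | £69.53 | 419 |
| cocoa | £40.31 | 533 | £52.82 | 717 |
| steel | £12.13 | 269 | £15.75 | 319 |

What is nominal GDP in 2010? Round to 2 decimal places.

Nominal GDP 2010 = Σ (p_2010 × q_2010) = 92.06·653 + 69.53·419 + 52.82·717 + 15.75·319 = 132144.44.

£132144.44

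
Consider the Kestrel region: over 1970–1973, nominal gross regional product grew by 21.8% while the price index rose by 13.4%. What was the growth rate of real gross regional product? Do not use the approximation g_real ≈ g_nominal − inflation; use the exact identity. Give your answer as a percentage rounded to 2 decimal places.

(1 + g_nom) = (1 + g_real)(1 + π), so g_real = 1.2180 / 1.1340 − 1 = 0.07407.

7.41%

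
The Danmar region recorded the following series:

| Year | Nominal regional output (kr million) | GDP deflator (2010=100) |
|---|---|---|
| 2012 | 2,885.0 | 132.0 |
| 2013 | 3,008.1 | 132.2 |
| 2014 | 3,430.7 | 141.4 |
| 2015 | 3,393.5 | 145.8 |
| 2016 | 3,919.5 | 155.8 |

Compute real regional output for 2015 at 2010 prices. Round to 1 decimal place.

kr 2,327.5 million

Real regional output 2015 = 3393.5 / 1.458 = 2327.50.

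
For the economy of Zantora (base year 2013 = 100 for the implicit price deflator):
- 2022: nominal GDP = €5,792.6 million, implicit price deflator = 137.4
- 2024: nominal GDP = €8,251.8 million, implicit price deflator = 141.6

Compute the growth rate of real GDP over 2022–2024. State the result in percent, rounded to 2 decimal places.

38.23%

Real GDP 2022 = 5792.6 / 1.374 = 4215.87.
Real GDP 2024 = 8251.8 / 1.416 = 5827.54.
Real growth = 5827.54 / 4215.87 − 1 = 0.3823.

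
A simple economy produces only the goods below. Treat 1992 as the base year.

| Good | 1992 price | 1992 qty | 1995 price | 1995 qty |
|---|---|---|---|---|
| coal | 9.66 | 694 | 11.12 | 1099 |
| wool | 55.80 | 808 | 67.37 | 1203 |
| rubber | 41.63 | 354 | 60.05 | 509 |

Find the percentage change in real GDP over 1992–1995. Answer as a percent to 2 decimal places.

48.71%

Real GDP 1992 = Nominal GDP 1992 = 9.66·694 + 55.80·808 + 41.63·354 = 66527.46.
Real GDP 1995 (at 1992 prices) = 9.66·1099 + 55.80·1203 + 41.63·509 = 98933.41.
Real growth = 98933.41/66527.46 − 1 = 0.4871.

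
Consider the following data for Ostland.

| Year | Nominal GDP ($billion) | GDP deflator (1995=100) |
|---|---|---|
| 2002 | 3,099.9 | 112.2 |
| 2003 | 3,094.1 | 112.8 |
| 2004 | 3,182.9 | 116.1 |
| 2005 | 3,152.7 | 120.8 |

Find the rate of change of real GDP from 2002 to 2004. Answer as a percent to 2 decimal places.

Real GDP 2002 = 3099.9/1.122 = 2762.83.
Real GDP 2004 = 3182.9/1.161 = 2741.52.
Change = 2741.52/2762.83 − 1 = -0.0077.

-0.77%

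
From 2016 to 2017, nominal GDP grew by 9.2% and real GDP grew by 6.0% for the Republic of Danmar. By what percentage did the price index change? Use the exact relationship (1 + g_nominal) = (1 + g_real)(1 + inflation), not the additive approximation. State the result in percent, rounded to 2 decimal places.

(1 + g_nom) = (1 + g_real)(1 + π), so π = 1.0920 / 1.0600 − 1 = 0.03019.

3.02%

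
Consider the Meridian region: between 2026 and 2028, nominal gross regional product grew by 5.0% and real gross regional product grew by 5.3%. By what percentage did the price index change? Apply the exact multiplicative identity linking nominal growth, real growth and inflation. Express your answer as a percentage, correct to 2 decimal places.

-0.28%

(1 + g_nom) = (1 + g_real)(1 + π), so π = 1.0500 / 1.0530 − 1 = -0.00285.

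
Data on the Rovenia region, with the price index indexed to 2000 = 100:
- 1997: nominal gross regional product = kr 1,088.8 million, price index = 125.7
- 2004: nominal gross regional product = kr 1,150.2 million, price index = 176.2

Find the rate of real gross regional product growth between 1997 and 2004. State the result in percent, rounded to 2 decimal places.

Real gross regional product 1997 = 1088.8 / 1.257 = 866.19.
Real gross regional product 2004 = 1150.2 / 1.762 = 652.78.
Real growth = 652.78 / 866.19 − 1 = -0.2464.

-24.64%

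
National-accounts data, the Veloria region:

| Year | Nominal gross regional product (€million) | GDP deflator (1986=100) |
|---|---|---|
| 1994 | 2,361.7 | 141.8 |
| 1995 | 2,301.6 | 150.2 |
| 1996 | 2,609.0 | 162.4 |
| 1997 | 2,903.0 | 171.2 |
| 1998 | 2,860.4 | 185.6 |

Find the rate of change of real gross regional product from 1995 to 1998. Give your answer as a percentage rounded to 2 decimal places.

0.57%

Real gross regional product 1995 = 2301.6/1.502 = 1532.36.
Real gross regional product 1998 = 2860.4/1.856 = 1541.16.
Change = 1541.16/1532.36 − 1 = 0.0057.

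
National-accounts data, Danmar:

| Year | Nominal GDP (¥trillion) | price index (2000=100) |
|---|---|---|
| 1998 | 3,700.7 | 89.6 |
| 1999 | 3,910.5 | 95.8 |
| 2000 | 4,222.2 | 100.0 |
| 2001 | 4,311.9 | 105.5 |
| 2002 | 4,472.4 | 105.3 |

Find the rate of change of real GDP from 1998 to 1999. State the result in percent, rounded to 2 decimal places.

-1.17%

Real GDP 1998 = 3700.7/0.896 = 4130.25.
Real GDP 1999 = 3910.5/0.958 = 4081.94.
Change = 4081.94/4130.25 − 1 = -0.0117.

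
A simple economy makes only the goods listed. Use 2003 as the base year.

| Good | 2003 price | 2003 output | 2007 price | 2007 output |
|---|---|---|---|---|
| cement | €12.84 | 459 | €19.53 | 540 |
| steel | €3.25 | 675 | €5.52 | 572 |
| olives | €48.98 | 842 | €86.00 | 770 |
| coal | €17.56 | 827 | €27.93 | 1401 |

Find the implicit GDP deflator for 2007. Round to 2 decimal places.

Nominal GDP 2007 = 19.53·540 + 5.52·572 + 86.00·770 + 27.93·1401 = 119053.57.
Real GDP 2007 (at 2003 prices) = 12.84·540 + 3.25·572 + 48.98·770 + 17.56·1401 = 71108.76.
Deflator = Nominal/Real × 100 = 119053.57/71108.76 × 100 = 167.425.

167.42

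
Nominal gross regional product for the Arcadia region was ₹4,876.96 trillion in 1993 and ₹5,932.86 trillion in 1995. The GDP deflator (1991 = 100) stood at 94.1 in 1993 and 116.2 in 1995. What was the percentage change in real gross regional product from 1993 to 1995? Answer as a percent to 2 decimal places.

Deflate each year: 1993 → 4876.96/0.941 = 5182.74; 1995 → 5932.86/1.162 = 5105.73.
So real gross regional product changed by 5105.73/5182.74 − 1 = -0.0149, i.e. -1.49%.

-1.49%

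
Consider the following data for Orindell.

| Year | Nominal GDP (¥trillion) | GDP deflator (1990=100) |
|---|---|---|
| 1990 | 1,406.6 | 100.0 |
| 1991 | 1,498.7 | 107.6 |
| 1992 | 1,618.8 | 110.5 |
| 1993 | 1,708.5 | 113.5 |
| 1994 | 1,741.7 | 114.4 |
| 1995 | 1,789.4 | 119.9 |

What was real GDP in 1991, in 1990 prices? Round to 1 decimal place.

Real GDP 1991 = 1498.7 / 1.076 = 1392.84.

¥1,392.8 trillion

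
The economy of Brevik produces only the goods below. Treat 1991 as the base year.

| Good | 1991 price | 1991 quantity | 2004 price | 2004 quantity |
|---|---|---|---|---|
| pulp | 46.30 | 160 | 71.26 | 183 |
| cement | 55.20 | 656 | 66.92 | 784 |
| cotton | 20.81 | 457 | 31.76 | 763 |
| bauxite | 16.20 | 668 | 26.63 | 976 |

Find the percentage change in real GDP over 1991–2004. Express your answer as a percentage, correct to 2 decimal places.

30.47%

Real GDP 1991 = Nominal GDP 1991 = 46.30·160 + 55.20·656 + 20.81·457 + 16.20·668 = 63950.97.
Real GDP 2004 (at 1991 prices) = 46.30·183 + 55.20·784 + 20.81·763 + 16.20·976 = 83438.93.
Real growth = 83438.93/63950.97 − 1 = 0.3047.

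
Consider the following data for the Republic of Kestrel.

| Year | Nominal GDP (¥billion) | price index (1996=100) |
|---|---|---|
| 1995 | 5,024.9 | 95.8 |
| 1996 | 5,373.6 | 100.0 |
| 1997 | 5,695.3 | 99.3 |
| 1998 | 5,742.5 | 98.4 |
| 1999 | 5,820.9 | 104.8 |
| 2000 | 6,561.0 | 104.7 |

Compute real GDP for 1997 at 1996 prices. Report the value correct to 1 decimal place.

¥5,735.4 billion

Real GDP 1997 = 5695.3 / 0.993 = 5735.45.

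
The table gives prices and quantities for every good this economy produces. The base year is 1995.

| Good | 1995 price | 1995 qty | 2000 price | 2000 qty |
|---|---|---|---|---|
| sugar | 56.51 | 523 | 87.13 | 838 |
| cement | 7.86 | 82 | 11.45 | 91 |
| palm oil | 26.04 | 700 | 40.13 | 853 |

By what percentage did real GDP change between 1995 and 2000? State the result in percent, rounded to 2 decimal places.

45.13%

Real GDP 1995 = Nominal GDP 1995 = 56.51·523 + 7.86·82 + 26.04·700 = 48427.25.
Real GDP 2000 (at 1995 prices) = 56.51·838 + 7.86·91 + 26.04·853 = 70282.76.
Real growth = 70282.76/48427.25 − 1 = 0.4513.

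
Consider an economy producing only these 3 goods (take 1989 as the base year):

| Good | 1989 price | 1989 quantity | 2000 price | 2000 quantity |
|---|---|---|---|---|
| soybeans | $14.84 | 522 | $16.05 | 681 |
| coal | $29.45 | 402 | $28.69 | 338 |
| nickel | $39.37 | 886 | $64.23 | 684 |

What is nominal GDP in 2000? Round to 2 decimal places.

$64560.59

Nominal GDP 2000 = Σ (p_2000 × q_2000) = 16.05·681 + 28.69·338 + 64.23·684 = 64560.59.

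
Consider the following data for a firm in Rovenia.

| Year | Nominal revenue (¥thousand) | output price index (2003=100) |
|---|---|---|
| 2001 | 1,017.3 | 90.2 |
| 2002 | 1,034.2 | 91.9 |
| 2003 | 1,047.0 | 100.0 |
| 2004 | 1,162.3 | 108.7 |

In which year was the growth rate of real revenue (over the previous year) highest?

2004

2002: real = 1034.2/0.919 = 1125.35; growth vs 2001 (1127.83) = -0.22%.
2003: real = 1047.0/1.000 = 1047.00; growth vs 2002 (1125.35) = -6.96%.
2004: real = 1162.3/1.087 = 1069.27; growth vs 2003 (1047.00) = 2.13%.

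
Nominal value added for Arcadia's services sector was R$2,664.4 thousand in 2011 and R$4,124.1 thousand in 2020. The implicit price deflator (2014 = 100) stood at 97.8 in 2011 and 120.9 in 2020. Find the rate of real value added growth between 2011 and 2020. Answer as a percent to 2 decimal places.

Deflate each year: 2011 → 2664.4/0.978 = 2724.34; 2020 → 4124.1/1.209 = 3411.17.
So real value added changed by 3411.17/2724.34 − 1 = 0.2521, i.e. 25.21%.

25.21%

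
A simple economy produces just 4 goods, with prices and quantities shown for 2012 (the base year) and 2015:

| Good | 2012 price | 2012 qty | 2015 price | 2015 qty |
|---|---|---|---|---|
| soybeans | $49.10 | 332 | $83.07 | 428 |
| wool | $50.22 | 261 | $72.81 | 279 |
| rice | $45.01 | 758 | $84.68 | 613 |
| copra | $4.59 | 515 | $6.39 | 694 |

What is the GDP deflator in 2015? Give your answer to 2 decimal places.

170.53

Nominal GDP 2015 = 83.07·428 + 72.81·279 + 84.68·613 + 6.39·694 = 112211.45.
Real GDP 2015 (at 2012 prices) = 49.10·428 + 50.22·279 + 45.01·613 + 4.59·694 = 65802.77.
Deflator = Nominal/Real × 100 = 112211.45/65802.77 × 100 = 170.527.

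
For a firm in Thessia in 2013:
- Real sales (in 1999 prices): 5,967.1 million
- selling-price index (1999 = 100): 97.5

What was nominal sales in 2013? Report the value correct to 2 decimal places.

5,817.92 million

Nominal sales = Real × (selling-price index/100) = 5967.1 × 0.975 = 5817.92.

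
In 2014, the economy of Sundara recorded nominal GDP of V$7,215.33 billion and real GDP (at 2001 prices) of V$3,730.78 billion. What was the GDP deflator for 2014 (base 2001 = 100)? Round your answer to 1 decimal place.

193.4

GDP deflator = (Nominal / Real) × 100 = 7215.33 / 3730.78 × 100 = 193.40.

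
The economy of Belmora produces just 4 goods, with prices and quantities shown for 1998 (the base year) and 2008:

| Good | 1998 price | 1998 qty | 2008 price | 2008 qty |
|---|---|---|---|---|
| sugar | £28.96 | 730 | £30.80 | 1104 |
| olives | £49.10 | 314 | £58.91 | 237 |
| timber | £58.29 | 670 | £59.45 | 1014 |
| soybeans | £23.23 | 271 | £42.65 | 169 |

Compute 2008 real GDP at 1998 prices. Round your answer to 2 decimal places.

£106640.47

Real GDP 2008 = Σ (p_1998 × q_2008) = 28.96·1104 + 49.10·237 + 58.29·1014 + 23.23·169 = 106640.47.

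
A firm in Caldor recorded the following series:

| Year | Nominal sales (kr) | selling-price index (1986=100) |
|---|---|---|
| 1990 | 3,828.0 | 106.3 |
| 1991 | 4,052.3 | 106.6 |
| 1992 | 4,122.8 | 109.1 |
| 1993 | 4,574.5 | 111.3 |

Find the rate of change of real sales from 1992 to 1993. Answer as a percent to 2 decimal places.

Real sales 1992 = 4122.8/1.091 = 3778.92.
Real sales 1993 = 4574.5/1.113 = 4110.06.
Change = 4110.06/3778.92 − 1 = 0.0876.

8.76%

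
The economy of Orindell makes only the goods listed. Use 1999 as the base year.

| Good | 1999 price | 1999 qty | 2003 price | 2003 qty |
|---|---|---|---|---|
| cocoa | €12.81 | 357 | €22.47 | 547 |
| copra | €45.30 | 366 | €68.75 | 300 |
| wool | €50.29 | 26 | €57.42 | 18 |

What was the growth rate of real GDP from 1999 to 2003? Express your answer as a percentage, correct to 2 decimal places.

Real GDP 1999 = Nominal GDP 1999 = 12.81·357 + 45.30·366 + 50.29·26 = 22460.51.
Real GDP 2003 (at 1999 prices) = 12.81·547 + 45.30·300 + 50.29·18 = 21502.29.
Real growth = 21502.29/22460.51 − 1 = -0.0427.

-4.27%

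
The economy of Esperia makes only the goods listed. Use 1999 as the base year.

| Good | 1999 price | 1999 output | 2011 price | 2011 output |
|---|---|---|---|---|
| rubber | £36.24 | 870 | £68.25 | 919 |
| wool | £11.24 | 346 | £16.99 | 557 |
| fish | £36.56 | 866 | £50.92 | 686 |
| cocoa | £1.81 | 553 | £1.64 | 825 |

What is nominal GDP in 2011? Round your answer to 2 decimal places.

Nominal GDP 2011 = Σ (p_2011 × q_2011) = 68.25·919 + 16.99·557 + 50.92·686 + 1.64·825 = 108469.30.

£108469.30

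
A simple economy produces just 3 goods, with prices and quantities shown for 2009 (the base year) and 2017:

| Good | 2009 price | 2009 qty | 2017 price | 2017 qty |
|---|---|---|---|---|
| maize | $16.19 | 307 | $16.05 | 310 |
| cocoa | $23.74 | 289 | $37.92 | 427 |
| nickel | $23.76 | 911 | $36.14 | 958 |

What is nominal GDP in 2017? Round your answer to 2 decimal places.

$55789.46

Nominal GDP 2017 = Σ (p_2017 × q_2017) = 16.05·310 + 37.92·427 + 36.14·958 = 55789.46.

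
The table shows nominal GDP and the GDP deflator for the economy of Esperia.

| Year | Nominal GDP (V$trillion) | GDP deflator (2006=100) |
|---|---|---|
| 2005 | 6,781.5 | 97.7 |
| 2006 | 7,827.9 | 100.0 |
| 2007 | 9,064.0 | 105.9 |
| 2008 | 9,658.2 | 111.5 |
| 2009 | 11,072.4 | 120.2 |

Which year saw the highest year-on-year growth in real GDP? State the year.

2006

2006: real = 7827.9/1.000 = 7827.90; growth vs 2005 (6941.15) = 12.78%.
2007: real = 9064.0/1.059 = 8559.02; growth vs 2006 (7827.90) = 9.34%.
2008: real = 9658.2/1.115 = 8662.06; growth vs 2007 (8559.02) = 1.20%.
2009: real = 11072.4/1.202 = 9211.65; growth vs 2008 (8662.06) = 6.34%.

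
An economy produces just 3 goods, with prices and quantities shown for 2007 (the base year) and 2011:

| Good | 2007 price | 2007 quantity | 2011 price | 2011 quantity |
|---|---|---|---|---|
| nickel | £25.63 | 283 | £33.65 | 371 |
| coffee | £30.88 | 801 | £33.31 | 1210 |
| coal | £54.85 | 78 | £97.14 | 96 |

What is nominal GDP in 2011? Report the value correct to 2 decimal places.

£62114.69

Nominal GDP 2011 = Σ (p_2011 × q_2011) = 33.65·371 + 33.31·1210 + 97.14·96 = 62114.69.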